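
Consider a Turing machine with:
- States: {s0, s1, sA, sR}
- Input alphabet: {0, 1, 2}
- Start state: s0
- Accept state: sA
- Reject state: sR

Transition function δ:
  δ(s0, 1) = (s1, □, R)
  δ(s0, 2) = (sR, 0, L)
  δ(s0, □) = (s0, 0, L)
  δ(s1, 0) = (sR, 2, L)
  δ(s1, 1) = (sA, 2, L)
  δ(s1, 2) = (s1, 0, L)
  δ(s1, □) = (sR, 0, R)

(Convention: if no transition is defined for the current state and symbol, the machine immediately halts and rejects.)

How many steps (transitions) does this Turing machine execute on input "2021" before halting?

Execution trace:
Initial: [s0]2021
Step 1: δ(s0, 2) = (sR, 0, L) → [sR]□0021

The machine reaches the reject state sR and halts.

The machine executed 1 step before halting.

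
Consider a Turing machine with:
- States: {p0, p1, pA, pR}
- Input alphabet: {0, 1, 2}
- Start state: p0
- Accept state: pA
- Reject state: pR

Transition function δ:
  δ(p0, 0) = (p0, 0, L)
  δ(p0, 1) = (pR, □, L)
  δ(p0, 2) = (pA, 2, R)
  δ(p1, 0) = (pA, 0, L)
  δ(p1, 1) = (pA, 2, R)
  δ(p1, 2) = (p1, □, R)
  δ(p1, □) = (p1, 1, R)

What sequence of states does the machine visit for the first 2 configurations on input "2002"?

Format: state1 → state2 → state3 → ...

Execution trace:
Initial: [p0]2002
Step 1: δ(p0, 2) = (pA, 2, R) → 2[pA]002

The machine reaches the accept state pA and halts.

State sequence: p0 → pA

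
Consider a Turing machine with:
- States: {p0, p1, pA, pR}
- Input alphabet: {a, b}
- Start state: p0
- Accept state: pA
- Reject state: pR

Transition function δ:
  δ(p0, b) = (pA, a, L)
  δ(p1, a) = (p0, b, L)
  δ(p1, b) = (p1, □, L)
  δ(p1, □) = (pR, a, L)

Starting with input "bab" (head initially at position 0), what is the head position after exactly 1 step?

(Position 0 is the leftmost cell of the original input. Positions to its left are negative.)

Execution trace (head position shown):
Step 0: [p0]bab  (head at position 0)
Step 1: move left → [pA]□aab  (head at position -1)

After 1 step, the head is at position -1.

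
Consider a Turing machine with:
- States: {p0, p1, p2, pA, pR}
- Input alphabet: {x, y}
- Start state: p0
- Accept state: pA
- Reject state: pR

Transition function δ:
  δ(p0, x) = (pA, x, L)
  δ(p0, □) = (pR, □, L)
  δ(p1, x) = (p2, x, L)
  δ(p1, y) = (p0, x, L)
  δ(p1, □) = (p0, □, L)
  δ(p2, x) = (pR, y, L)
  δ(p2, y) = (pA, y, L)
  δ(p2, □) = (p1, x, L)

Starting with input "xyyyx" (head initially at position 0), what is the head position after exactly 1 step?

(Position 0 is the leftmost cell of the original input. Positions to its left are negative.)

Execution trace (head position shown):
Step 0: [p0]xyyyx  (head at position 0)
Step 1: move left → [pA]□xyyyx  (head at position -1)

After 1 step, the head is at position -1.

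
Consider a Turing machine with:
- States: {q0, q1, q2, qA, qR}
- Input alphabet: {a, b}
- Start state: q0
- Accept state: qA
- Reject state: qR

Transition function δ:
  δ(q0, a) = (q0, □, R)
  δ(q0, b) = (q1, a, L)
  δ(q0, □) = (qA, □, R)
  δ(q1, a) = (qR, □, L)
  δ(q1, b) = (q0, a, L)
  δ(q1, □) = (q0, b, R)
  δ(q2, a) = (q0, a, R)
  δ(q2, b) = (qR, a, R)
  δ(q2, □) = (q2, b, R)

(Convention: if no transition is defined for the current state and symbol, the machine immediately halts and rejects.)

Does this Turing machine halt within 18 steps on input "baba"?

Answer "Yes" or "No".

Execution trace:
Initial: [q0]baba
Step 1: δ(q0, b) = (q1, a, L) → [q1]□aaba
Step 2: δ(q1, □) = (q0, b, R) → b[q0]aaba
Step 3: δ(q0, a) = (q0, □, R) → b□[q0]aba
Step 4: δ(q0, a) = (q0, □, R) → b□□[q0]ba
Step 5: δ(q0, b) = (q1, a, L) → b□[q1]□aa
Step 6: δ(q1, □) = (q0, b, R) → b□b[q0]aa
Step 7: δ(q0, a) = (q0, □, R) → b□b□[q0]a
Step 8: δ(q0, a) = (q0, □, R) → b□b□□[q0]□
Step 9: δ(q0, □) = (qA, □, R) → b□b□□□[qA]□

The machine reaches the accept state qA and halts.
The machine halted after 9 steps (within the 18-step bound).

Answer: Yes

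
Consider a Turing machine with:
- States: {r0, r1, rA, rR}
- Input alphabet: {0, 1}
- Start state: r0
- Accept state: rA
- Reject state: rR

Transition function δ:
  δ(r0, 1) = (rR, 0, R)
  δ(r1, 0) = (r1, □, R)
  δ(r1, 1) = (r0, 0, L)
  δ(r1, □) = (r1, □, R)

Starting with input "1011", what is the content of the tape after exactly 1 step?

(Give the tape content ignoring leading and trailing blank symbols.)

Execution trace:
Initial: [r0]1011
Step 1: δ(r0, 1) = (rR, 0, R) → 0[rR]011

The machine reaches the reject state rR and halts.

After 1 step, the tape (ignoring leading/trailing blanks) is: 0011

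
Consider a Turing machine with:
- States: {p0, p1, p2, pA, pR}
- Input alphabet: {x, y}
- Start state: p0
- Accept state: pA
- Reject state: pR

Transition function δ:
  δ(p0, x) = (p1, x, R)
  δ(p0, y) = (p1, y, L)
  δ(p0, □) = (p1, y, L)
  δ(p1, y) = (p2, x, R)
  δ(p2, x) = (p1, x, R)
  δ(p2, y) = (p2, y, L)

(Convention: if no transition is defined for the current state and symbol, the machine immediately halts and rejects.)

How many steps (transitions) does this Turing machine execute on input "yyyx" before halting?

Execution trace:
Initial: [p0]yyyx
Step 1: δ(p0, y) = (p1, y, L) → [p1]□yyyx

No transition is defined for δ(p1, □). By convention the machine halts and rejects.

The machine executed 1 step before halting.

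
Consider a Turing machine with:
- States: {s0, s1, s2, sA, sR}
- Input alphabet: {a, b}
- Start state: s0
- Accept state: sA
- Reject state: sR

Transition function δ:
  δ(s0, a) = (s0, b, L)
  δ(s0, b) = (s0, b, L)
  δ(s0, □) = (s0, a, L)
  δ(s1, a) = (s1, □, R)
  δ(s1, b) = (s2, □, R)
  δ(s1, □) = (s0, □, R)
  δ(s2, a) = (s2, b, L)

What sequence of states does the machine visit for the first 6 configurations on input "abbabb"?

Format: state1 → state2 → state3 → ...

Execution trace:
Initial: [s0]abbabb
Step 1: δ(s0, a) = (s0, b, L) → [s0]□bbbabb
Step 2: δ(s0, □) = (s0, a, L) → [s0]□abbbabb
Step 3: δ(s0, □) = (s0, a, L) → [s0]□aabbbabb
Step 4: δ(s0, □) = (s0, a, L) → [s0]□aaabbbabb
Step 5: δ(s0, □) = (s0, a, L) → [s0]□aaaabbbabb

State sequence: s0 → s0 → s0 → s0 → s0 → s0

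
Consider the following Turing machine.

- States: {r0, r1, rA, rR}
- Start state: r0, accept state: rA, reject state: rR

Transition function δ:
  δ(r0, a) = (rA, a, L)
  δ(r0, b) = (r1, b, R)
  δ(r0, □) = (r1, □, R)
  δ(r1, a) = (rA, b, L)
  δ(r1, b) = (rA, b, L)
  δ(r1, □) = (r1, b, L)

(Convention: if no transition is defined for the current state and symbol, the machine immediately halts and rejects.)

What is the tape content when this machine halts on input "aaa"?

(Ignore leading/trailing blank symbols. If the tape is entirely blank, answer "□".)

Execution trace:
Initial: [r0]aaa
Step 1: δ(r0, a) = (rA, a, L) → [rA]□aaa

The machine reaches the accept state rA and halts.

Final tape (ignoring leading/trailing blanks): aaa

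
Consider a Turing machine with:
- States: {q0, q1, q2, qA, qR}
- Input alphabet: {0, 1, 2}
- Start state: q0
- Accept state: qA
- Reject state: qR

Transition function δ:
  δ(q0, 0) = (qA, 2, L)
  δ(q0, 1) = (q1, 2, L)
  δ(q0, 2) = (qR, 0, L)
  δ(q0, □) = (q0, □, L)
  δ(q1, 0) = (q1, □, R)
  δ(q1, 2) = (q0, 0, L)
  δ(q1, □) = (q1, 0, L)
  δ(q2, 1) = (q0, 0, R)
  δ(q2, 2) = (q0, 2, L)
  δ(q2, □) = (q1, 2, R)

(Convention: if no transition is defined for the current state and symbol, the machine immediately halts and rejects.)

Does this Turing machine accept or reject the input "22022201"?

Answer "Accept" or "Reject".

Execution trace:
Initial: [q0]22022201
Step 1: δ(q0, 2) = (qR, 0, L) → [qR]□02022201

The machine reaches the reject state qR and halts.

Answer: Reject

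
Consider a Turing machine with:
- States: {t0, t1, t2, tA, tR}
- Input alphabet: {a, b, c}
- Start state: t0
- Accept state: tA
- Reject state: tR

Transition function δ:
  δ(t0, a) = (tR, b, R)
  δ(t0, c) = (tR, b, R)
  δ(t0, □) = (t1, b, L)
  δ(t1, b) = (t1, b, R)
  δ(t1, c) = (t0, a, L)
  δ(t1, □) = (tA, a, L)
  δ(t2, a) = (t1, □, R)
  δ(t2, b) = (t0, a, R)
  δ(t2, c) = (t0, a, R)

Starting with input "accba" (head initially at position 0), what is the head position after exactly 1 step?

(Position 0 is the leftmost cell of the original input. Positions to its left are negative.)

Execution trace (head position shown):
Step 0: [t0]accba  (head at position 0)
Step 1: move right → b[tR]ccba  (head at position 1)

After 1 step, the head is at position 1.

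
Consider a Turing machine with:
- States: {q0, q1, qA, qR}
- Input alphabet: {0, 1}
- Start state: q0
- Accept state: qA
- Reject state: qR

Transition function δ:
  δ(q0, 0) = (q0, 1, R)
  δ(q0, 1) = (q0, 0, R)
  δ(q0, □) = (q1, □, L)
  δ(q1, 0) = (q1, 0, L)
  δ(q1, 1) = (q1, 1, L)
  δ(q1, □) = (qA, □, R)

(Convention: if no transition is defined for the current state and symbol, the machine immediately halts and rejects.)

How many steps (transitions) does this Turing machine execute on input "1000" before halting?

Execution trace:
Initial: [q0]1000
Step 1: δ(q0, 1) = (q0, 0, R) → 0[q0]000
Step 2: δ(q0, 0) = (q0, 1, R) → 01[q0]00
Step 3: δ(q0, 0) = (q0, 1, R) → 011[q0]0
Step 4: δ(q0, 0) = (q0, 1, R) → 0111[q0]□
Step 5: δ(q0, □) = (q1, □, L) → 011[q1]1□
Step 6: δ(q1, 1) = (q1, 1, L) → 01[q1]11□
Step 7: δ(q1, 1) = (q1, 1, L) → 0[q1]111□
Step 8: δ(q1, 1) = (q1, 1, L) → [q1]0111□
Step 9: δ(q1, 0) = (q1, 0, L) → [q1]□0111□
Step 10: δ(q1, □) = (qA, □, R) → □[qA]0111□

The machine reaches the accept state qA and halts.

The machine executed 10 steps before halting.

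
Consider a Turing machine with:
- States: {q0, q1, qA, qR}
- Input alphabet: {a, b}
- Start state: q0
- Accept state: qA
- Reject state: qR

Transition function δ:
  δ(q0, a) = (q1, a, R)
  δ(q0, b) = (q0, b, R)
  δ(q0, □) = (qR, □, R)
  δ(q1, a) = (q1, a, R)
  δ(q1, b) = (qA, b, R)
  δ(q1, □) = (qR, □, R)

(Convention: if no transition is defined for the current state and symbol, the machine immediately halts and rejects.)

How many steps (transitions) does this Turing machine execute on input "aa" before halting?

Execution trace:
Initial: [q0]aa
Step 1: δ(q0, a) = (q1, a, R) → a[q1]a
Step 2: δ(q1, a) = (q1, a, R) → aa[q1]□
Step 3: δ(q1, □) = (qR, □, R) → aa□[qR]□

The machine reaches the reject state qR and halts.

The machine executed 3 steps before halting.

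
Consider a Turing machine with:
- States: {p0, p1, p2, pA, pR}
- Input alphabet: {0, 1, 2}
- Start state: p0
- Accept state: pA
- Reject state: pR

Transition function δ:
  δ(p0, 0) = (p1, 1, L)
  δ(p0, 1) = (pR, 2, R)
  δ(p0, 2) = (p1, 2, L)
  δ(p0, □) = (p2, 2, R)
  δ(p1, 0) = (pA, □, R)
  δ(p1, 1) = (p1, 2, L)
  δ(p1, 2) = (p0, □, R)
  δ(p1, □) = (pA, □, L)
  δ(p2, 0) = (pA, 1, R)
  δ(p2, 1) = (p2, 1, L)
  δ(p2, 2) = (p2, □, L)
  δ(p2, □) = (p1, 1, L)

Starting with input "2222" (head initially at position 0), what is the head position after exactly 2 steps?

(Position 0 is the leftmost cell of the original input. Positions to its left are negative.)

Execution trace (head position shown):
Step 0: [p0]2222  (head at position 0)
Step 1: move left → [p1]□2222  (head at position -1)
Step 2: move left → [pA]□□2222  (head at position -2)

After 2 steps, the head is at position -2.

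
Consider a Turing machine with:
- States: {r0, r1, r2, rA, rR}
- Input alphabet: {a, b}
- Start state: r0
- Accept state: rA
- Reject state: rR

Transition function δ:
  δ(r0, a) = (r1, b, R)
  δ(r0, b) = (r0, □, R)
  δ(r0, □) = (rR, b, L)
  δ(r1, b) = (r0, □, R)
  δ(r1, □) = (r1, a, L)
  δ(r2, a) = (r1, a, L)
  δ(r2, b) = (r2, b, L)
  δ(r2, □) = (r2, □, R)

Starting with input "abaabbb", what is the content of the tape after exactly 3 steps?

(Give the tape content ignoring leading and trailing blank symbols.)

Execution trace:
Initial: [r0]abaabbb
Step 1: δ(r0, a) = (r1, b, R) → b[r1]baabbb
Step 2: δ(r1, b) = (r0, □, R) → b□[r0]aabbb
Step 3: δ(r0, a) = (r1, b, R) → b□b[r1]abbb

No transition is defined for δ(r1, a). By convention the machine halts and rejects.

After 3 steps, the tape (ignoring leading/trailing blanks) is: b□babbb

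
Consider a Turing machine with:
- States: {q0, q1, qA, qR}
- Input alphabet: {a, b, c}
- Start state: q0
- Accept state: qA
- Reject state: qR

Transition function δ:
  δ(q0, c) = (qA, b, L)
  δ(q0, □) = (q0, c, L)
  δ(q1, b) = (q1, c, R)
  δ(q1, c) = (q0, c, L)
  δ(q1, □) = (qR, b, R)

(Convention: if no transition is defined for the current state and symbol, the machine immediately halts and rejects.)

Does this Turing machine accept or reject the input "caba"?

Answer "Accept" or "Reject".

Execution trace:
Initial: [q0]caba
Step 1: δ(q0, c) = (qA, b, L) → [qA]□baba

The machine reaches the accept state qA and halts.

Answer: Accept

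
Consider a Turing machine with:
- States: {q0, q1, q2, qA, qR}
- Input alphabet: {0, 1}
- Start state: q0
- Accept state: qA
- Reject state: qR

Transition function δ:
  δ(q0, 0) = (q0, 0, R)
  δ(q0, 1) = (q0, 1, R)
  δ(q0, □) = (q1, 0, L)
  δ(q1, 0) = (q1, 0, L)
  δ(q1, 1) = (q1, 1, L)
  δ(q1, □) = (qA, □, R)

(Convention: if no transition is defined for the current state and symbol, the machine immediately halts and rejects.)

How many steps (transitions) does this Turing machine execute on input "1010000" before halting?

Execution trace:
Initial: [q0]1010000
Step 1: δ(q0, 1) = (q0, 1, R) → 1[q0]010000
Step 2: δ(q0, 0) = (q0, 0, R) → 10[q0]10000
Step 3: δ(q0, 1) = (q0, 1, R) → 101[q0]0000
Step 4: δ(q0, 0) = (q0, 0, R) → 1010[q0]000
Step 5: δ(q0, 0) = (q0, 0, R) → 10100[q0]00
Step 6: δ(q0, 0) = (q0, 0, R) → 101000[q0]0
Step 7: δ(q0, 0) = (q0, 0, R) → 1010000[q0]□
Step 8: δ(q0, □) = (q1, 0, L) → 101000[q1]00
Step 9: δ(q1, 0) = (q1, 0, L) → 10100[q1]000
Step 10: δ(q1, 0) = (q1, 0, L) → 1010[q1]0000
Step 11: δ(q1, 0) = (q1, 0, L) → 101[q1]00000
Step 12: δ(q1, 0) = (q1, 0, L) → 10[q1]100000
Step 13: δ(q1, 1) = (q1, 1, L) → 1[q1]0100000
Step 14: δ(q1, 0) = (q1, 0, L) → [q1]10100000
Step 15: δ(q1, 1) = (q1, 1, L) → [q1]□10100000
Step 16: δ(q1, □) = (qA, □, R) → □[qA]10100000

The machine reaches the accept state qA and halts.

The machine executed 16 steps before halting.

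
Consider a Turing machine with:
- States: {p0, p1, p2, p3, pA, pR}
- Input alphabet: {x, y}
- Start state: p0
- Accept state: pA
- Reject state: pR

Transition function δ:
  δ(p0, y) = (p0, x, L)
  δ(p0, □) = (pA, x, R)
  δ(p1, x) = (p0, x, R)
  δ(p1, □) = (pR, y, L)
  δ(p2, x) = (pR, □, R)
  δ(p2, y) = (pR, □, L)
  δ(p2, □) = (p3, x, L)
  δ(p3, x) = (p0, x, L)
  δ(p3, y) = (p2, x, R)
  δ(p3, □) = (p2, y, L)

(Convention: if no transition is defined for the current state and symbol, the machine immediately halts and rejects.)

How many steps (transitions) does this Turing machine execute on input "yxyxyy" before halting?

Execution trace:
Initial: [p0]yxyxyy
Step 1: δ(p0, y) = (p0, x, L) → [p0]□xxyxyy
Step 2: δ(p0, □) = (pA, x, R) → x[pA]xxyxyy

The machine reaches the accept state pA and halts.

The machine executed 2 steps before halting.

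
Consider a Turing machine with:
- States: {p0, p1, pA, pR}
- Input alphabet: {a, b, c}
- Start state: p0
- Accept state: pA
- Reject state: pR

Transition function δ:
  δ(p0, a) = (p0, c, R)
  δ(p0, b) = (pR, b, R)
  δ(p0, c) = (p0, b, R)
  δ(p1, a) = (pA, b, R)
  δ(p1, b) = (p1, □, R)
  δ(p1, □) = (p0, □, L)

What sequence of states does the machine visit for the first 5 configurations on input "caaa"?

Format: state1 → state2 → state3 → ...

Execution trace:
Initial: [p0]caaa
Step 1: δ(p0, c) = (p0, b, R) → b[p0]aaa
Step 2: δ(p0, a) = (p0, c, R) → bc[p0]aa
Step 3: δ(p0, a) = (p0, c, R) → bcc[p0]a
Step 4: δ(p0, a) = (p0, c, R) → bccc[p0]□

No transition is defined for δ(p0, □). By convention the machine halts and rejects.

State sequence: p0 → p0 → p0 → p0 → p0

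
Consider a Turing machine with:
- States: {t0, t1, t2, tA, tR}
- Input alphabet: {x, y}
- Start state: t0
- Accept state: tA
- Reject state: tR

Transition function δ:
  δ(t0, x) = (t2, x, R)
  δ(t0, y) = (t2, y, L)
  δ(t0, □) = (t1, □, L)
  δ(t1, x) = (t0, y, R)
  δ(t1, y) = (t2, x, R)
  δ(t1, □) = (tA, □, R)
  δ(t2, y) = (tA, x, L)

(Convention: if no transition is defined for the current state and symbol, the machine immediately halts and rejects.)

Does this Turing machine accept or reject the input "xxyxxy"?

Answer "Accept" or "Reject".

Execution trace:
Initial: [t0]xxyxxy
Step 1: δ(t0, x) = (t2, x, R) → x[t2]xyxxy

No transition is defined for δ(t2, x). By convention the machine halts and rejects.

Answer: Reject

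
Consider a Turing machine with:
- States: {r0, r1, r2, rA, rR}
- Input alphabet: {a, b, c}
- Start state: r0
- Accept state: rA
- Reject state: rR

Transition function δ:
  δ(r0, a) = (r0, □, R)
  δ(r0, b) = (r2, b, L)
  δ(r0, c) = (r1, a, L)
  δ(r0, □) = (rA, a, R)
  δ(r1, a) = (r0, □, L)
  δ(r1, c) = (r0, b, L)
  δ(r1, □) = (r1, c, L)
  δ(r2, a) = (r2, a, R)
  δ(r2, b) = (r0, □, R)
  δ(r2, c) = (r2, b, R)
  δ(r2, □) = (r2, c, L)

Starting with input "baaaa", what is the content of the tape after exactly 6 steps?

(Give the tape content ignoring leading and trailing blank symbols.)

Execution trace:
Initial: [r0]baaaa
Step 1: δ(r0, b) = (r2, b, L) → [r2]□baaaa
Step 2: δ(r2, □) = (r2, c, L) → [r2]□cbaaaa
Step 3: δ(r2, □) = (r2, c, L) → [r2]□ccbaaaa
Step 4: δ(r2, □) = (r2, c, L) → [r2]□cccbaaaa
Step 5: δ(r2, □) = (r2, c, L) → [r2]□ccccbaaaa
Step 6: δ(r2, □) = (r2, c, L) → [r2]□cccccbaaaa

After 6 steps, the tape (ignoring leading/trailing blanks) is: cccccbaaaa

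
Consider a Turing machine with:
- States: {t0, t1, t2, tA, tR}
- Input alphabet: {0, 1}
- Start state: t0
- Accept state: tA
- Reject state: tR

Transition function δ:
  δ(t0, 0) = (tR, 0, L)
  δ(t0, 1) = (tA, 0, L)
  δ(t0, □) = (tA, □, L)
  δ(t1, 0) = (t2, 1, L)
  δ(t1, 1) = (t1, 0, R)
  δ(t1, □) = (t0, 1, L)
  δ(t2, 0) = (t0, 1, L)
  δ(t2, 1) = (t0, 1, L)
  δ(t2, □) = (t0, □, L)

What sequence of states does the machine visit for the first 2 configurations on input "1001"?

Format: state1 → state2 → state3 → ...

Execution trace:
Initial: [t0]1001
Step 1: δ(t0, 1) = (tA, 0, L) → [tA]□0001

The machine reaches the accept state tA and halts.

State sequence: t0 → tA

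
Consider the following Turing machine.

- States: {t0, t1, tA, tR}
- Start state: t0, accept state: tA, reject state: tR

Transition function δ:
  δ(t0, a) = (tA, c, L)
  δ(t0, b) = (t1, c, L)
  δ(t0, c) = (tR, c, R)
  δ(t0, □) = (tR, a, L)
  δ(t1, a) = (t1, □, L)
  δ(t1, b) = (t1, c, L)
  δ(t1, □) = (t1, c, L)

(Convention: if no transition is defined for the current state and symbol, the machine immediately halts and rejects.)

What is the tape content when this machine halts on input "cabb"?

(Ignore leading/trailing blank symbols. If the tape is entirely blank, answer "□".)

Execution trace:
Initial: [t0]cabb
Step 1: δ(t0, c) = (tR, c, R) → c[tR]abb

The machine reaches the reject state tR and halts.

Final tape (ignoring leading/trailing blanks): cabb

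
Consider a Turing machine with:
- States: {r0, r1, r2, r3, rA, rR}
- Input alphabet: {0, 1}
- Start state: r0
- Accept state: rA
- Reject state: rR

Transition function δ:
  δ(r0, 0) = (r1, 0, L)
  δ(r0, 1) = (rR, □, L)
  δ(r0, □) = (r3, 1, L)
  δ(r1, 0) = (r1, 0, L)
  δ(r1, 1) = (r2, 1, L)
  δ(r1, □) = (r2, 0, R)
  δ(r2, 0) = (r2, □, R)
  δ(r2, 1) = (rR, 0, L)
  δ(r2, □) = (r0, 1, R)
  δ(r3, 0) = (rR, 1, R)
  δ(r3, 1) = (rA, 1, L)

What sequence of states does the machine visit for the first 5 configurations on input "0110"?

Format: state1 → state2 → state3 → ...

Execution trace:
Initial: [r0]0110
Step 1: δ(r0, 0) = (r1, 0, L) → [r1]□0110
Step 2: δ(r1, □) = (r2, 0, R) → 0[r2]0110
Step 3: δ(r2, 0) = (r2, □, R) → 0□[r2]110
Step 4: δ(r2, 1) = (rR, 0, L) → 0[rR]□010

The machine reaches the reject state rR and halts.

State sequence: r0 → r1 → r2 → r2 → rR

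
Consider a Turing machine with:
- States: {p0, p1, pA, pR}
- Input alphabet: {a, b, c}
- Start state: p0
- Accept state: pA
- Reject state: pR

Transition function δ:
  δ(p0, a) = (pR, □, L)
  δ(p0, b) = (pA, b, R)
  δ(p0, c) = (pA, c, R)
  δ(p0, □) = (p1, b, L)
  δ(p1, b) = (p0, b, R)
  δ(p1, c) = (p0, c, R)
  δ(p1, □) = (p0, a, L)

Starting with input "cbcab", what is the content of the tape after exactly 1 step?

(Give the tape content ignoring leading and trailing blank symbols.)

Execution trace:
Initial: [p0]cbcab
Step 1: δ(p0, c) = (pA, c, R) → c[pA]bcab

The machine reaches the accept state pA and halts.

After 1 step, the tape (ignoring leading/trailing blanks) is: cbcab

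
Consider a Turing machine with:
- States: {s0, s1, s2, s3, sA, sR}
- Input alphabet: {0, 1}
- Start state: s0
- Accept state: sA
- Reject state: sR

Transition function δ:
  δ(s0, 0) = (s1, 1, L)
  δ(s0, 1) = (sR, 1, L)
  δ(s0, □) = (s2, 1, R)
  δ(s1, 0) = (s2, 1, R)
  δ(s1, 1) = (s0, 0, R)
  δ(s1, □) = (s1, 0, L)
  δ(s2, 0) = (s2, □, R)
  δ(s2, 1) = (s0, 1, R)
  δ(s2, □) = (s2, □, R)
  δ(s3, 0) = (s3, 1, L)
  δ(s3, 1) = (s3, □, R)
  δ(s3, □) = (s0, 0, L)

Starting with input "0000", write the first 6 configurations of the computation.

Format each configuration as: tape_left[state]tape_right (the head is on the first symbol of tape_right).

Transitions applied:
Step 1: δ(s0, 0) = (s1, 1, L)
Step 2: δ(s1, □) = (s1, 0, L)
Step 3: δ(s1, □) = (s1, 0, L)
Step 4: δ(s1, □) = (s1, 0, L)
Step 5: δ(s1, □) = (s1, 0, L)

The first 6 configurations are:
[s0]0000 ⊢ [s1]□1000 ⊢ [s1]□01000 ⊢ [s1]□001000 ⊢ [s1]□0001000 ⊢ [s1]□00001000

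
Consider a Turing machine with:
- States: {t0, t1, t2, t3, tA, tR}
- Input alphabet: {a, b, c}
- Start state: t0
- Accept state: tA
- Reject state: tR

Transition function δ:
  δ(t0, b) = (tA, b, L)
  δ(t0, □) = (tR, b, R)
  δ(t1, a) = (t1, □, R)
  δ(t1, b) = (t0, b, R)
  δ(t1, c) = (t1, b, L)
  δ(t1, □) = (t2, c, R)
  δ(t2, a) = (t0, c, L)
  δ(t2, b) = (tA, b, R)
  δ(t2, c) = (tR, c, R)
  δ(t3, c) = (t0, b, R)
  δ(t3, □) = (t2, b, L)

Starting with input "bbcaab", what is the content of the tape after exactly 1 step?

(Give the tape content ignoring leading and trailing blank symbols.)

Execution trace:
Initial: [t0]bbcaab
Step 1: δ(t0, b) = (tA, b, L) → [tA]□bbcaab

The machine reaches the accept state tA and halts.

After 1 step, the tape (ignoring leading/trailing blanks) is: bbcaab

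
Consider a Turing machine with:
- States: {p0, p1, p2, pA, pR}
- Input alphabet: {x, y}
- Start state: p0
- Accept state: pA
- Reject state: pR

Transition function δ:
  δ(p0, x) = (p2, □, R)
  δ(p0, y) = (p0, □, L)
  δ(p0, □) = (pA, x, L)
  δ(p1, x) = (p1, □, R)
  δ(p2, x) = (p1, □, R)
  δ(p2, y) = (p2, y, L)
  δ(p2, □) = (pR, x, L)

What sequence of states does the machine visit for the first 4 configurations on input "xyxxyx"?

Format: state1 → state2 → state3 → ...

Execution trace:
Initial: [p0]xyxxyx
Step 1: δ(p0, x) = (p2, □, R) → □[p2]yxxyx
Step 2: δ(p2, y) = (p2, y, L) → [p2]□yxxyx
Step 3: δ(p2, □) = (pR, x, L) → [pR]□xyxxyx

The machine reaches the reject state pR and halts.

State sequence: p0 → p2 → p2 → pR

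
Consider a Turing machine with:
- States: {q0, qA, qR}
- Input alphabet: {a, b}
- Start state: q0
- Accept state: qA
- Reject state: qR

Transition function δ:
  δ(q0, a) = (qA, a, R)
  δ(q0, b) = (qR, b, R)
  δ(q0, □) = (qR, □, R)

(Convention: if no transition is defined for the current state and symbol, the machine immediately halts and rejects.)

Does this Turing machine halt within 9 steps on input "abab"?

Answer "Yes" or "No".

Execution trace:
Initial: [q0]abab
Step 1: δ(q0, a) = (qA, a, R) → a[qA]bab

The machine reaches the accept state qA and halts.
The machine halted after 1 step (within the 9-step bound).

Answer: Yes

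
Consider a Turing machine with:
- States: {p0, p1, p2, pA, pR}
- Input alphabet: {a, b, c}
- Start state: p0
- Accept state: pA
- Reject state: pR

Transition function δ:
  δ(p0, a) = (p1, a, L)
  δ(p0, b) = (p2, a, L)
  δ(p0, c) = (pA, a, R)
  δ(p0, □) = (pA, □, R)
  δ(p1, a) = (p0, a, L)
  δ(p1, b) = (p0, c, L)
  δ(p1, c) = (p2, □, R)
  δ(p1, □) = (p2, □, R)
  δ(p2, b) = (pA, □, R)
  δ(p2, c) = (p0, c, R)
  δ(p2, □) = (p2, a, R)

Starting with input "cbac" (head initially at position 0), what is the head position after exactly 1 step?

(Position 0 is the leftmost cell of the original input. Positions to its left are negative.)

Execution trace (head position shown):
Step 0: [p0]cbac  (head at position 0)
Step 1: move right → a[pA]bac  (head at position 1)

After 1 step, the head is at position 1.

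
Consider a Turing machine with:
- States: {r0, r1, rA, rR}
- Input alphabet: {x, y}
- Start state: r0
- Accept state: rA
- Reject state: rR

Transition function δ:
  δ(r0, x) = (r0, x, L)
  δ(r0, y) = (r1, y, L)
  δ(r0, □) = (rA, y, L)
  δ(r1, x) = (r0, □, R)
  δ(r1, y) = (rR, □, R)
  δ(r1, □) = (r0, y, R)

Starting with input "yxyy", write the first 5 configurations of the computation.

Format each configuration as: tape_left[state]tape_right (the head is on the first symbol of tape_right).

Transitions applied:
Step 1: δ(r0, y) = (r1, y, L)
Step 2: δ(r1, □) = (r0, y, R)
Step 3: δ(r0, y) = (r1, y, L)
Step 4: δ(r1, y) = (rR, □, R)

The first 5 configurations are:
[r0]yxyy ⊢ [r1]□yxyy ⊢ y[r0]yxyy ⊢ [r1]yyxyy ⊢ □[rR]yxyy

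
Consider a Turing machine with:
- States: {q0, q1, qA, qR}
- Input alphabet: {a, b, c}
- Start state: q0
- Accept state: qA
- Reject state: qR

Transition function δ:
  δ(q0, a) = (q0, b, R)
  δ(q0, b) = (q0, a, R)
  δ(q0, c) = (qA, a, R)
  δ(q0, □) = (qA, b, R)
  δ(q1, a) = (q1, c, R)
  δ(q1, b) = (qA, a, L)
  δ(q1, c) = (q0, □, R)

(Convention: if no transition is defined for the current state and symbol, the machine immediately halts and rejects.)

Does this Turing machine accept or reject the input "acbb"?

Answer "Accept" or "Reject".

Execution trace:
Initial: [q0]acbb
Step 1: δ(q0, a) = (q0, b, R) → b[q0]cbb
Step 2: δ(q0, c) = (qA, a, R) → ba[qA]bb

The machine reaches the accept state qA and halts.

Answer: Accept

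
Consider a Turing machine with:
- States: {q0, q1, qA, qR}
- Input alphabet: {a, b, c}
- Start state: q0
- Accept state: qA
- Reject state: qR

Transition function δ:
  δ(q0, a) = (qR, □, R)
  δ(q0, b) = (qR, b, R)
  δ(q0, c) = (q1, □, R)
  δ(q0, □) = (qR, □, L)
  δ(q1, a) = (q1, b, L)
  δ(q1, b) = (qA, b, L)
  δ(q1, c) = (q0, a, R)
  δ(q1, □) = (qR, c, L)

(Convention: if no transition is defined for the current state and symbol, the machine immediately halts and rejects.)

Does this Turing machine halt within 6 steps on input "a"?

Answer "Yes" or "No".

Execution trace:
Initial: [q0]a
Step 1: δ(q0, a) = (qR, □, R) → □[qR]□

The machine reaches the reject state qR and halts.
The machine halted after 1 step (within the 6-step bound).

Answer: Yes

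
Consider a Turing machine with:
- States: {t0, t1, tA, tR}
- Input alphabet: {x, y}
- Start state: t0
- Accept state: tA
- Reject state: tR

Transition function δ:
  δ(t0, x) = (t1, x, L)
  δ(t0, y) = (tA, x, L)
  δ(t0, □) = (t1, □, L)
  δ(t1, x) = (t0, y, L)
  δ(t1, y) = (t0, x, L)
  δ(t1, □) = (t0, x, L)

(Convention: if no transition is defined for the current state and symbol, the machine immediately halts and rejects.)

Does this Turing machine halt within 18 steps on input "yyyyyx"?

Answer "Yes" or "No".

Execution trace:
Initial: [t0]yyyyyx
Step 1: δ(t0, y) = (tA, x, L) → [tA]□xyyyyx

The machine reaches the accept state tA and halts.
The machine halted after 1 step (within the 18-step bound).

Answer: Yes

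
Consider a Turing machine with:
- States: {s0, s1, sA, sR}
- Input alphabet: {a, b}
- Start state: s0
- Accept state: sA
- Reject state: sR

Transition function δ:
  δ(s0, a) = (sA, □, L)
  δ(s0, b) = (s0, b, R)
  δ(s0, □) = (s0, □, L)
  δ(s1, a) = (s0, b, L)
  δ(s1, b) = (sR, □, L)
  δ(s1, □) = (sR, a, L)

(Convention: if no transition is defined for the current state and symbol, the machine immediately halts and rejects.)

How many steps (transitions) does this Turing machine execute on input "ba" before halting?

Execution trace:
Initial: [s0]ba
Step 1: δ(s0, b) = (s0, b, R) → b[s0]a
Step 2: δ(s0, a) = (sA, □, L) → [sA]b□

The machine reaches the accept state sA and halts.

The machine executed 2 steps before halting.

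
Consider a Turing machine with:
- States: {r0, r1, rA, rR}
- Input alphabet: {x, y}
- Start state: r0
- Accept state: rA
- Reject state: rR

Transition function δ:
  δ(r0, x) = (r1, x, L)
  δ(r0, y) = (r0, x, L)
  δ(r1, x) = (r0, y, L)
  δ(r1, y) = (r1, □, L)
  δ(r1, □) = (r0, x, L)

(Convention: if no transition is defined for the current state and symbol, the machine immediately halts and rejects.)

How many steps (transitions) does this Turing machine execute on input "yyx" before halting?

Execution trace:
Initial: [r0]yyx
Step 1: δ(r0, y) = (r0, x, L) → [r0]□xyx

No transition is defined for δ(r0, □). By convention the machine halts and rejects.

The machine executed 1 step before halting.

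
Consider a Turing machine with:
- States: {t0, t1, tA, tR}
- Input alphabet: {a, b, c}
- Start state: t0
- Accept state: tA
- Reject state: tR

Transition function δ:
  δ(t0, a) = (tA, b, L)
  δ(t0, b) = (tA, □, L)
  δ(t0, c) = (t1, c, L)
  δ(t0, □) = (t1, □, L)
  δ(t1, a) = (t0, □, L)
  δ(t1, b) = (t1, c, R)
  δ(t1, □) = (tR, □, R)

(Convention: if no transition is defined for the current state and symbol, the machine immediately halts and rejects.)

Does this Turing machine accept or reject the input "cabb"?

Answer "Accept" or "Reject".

Execution trace:
Initial: [t0]cabb
Step 1: δ(t0, c) = (t1, c, L) → [t1]□cabb
Step 2: δ(t1, □) = (tR, □, R) → □[tR]cabb

The machine reaches the reject state tR and halts.

Answer: Reject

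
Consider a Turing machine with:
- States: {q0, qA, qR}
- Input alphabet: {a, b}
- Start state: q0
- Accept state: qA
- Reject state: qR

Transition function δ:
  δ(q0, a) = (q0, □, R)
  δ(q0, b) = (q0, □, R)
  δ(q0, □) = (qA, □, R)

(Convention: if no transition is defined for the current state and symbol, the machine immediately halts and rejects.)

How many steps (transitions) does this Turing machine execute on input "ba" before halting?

Execution trace:
Initial: [q0]ba
Step 1: δ(q0, b) = (q0, □, R) → □[q0]a
Step 2: δ(q0, a) = (q0, □, R) → □□[q0]□
Step 3: δ(q0, □) = (qA, □, R) → □□□[qA]□

The machine reaches the accept state qA and halts.

The machine executed 3 steps before halting.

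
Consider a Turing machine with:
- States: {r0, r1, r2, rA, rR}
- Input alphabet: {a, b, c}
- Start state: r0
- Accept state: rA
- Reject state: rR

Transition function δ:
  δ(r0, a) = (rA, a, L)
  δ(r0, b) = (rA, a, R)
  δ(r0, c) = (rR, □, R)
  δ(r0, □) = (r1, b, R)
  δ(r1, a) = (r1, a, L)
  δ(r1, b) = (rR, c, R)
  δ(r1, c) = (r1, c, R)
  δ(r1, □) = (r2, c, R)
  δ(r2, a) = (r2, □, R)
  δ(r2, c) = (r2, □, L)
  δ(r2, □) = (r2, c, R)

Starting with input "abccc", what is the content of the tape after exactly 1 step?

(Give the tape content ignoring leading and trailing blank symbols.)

Execution trace:
Initial: [r0]abccc
Step 1: δ(r0, a) = (rA, a, L) → [rA]□abccc

The machine reaches the accept state rA and halts.

After 1 step, the tape (ignoring leading/trailing blanks) is: abccc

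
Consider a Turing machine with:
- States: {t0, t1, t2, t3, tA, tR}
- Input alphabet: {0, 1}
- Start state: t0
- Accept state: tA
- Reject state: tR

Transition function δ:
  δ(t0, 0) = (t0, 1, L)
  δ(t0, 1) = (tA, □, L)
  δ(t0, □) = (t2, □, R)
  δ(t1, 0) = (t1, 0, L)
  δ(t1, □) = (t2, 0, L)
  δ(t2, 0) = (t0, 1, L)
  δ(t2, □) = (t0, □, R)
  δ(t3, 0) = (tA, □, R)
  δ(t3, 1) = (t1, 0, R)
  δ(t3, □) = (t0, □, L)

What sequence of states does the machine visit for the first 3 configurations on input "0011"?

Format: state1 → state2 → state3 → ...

Execution trace:
Initial: [t0]0011
Step 1: δ(t0, 0) = (t0, 1, L) → [t0]□1011
Step 2: δ(t0, □) = (t2, □, R) → □[t2]1011

No transition is defined for δ(t2, 1). By convention the machine halts and rejects.

State sequence: t0 → t0 → t2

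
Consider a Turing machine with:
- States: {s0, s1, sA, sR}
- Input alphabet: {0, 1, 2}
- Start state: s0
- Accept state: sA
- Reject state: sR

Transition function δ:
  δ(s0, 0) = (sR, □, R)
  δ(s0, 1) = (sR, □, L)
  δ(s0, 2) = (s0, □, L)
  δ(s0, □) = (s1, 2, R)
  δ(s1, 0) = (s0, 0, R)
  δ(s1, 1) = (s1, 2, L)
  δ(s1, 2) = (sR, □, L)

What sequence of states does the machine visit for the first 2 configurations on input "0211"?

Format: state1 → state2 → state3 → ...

Execution trace:
Initial: [s0]0211
Step 1: δ(s0, 0) = (sR, □, R) → □[sR]211

The machine reaches the reject state sR and halts.

State sequence: s0 → sR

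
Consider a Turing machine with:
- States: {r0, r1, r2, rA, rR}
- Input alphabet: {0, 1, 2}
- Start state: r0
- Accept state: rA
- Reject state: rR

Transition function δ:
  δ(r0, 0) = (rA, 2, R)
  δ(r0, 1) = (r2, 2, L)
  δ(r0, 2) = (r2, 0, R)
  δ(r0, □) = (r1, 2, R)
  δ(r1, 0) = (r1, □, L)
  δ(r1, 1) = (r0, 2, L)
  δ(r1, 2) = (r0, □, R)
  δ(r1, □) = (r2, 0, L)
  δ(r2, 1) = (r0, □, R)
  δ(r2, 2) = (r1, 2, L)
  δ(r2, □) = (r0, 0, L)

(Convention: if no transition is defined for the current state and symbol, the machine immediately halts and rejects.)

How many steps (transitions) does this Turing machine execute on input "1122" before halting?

Execution trace:
Initial: [r0]1122
Step 1: δ(r0, 1) = (r2, 2, L) → [r2]□2122
Step 2: δ(r2, □) = (r0, 0, L) → [r0]□02122
Step 3: δ(r0, □) = (r1, 2, R) → 2[r1]02122
Step 4: δ(r1, 0) = (r1, □, L) → [r1]2□2122
Step 5: δ(r1, 2) = (r0, □, R) → □[r0]□2122
Step 6: δ(r0, □) = (r1, 2, R) → □2[r1]2122
Step 7: δ(r1, 2) = (r0, □, R) → □2□[r0]122
Step 8: δ(r0, 1) = (r2, 2, L) → □2[r2]□222
Step 9: δ(r2, □) = (r0, 0, L) → □[r0]20222
Step 10: δ(r0, 2) = (r2, 0, R) → □0[r2]0222

No transition is defined for δ(r2, 0). By convention the machine halts and rejects.

The machine executed 10 steps before halting.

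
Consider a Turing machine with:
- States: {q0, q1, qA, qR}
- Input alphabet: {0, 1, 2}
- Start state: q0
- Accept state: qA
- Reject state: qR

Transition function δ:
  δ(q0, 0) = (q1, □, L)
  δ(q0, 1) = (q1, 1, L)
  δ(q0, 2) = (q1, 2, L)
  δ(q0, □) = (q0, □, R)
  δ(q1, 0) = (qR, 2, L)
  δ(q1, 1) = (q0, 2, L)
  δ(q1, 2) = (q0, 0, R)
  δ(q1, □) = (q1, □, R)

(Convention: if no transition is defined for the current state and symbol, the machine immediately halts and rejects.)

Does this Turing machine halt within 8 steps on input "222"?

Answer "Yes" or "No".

Execution trace:
Initial: [q0]222
Step 1: δ(q0, 2) = (q1, 2, L) → [q1]□222
Step 2: δ(q1, □) = (q1, □, R) → □[q1]222
Step 3: δ(q1, 2) = (q0, 0, R) → □0[q0]22
Step 4: δ(q0, 2) = (q1, 2, L) → □[q1]022
Step 5: δ(q1, 0) = (qR, 2, L) → [qR]□222

The machine reaches the reject state qR and halts.
The machine halted after 5 steps (within the 8-step bound).

Answer: Yes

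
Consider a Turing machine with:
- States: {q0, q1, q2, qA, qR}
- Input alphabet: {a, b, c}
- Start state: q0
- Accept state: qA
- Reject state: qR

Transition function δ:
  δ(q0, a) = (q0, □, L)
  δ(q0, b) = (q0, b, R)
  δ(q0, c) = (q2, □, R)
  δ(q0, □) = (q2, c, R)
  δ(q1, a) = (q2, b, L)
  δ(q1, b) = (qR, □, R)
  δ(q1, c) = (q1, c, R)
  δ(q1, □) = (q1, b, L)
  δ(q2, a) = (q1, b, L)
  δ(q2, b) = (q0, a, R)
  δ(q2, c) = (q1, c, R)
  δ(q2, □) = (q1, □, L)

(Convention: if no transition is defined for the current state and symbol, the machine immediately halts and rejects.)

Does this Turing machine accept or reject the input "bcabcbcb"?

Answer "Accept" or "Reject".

Execution trace:
Initial: [q0]bcabcbcb
Step 1: δ(q0, b) = (q0, b, R) → b[q0]cabcbcb
Step 2: δ(q0, c) = (q2, □, R) → b□[q2]abcbcb
Step 3: δ(q2, a) = (q1, b, L) → b[q1]□bbcbcb
Step 4: δ(q1, □) = (q1, b, L) → [q1]bbbbcbcb
Step 5: δ(q1, b) = (qR, □, R) → □[qR]bbbcbcb

The machine reaches the reject state qR and halts.

Answer: Reject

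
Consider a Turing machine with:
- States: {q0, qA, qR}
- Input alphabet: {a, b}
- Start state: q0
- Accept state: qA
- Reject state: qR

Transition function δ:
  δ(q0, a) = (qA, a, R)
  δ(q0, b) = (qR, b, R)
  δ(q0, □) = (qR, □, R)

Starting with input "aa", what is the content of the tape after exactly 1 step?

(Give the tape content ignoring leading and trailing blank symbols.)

Execution trace:
Initial: [q0]aa
Step 1: δ(q0, a) = (qA, a, R) → a[qA]a

The machine reaches the accept state qA and halts.

After 1 step, the tape (ignoring leading/trailing blanks) is: aa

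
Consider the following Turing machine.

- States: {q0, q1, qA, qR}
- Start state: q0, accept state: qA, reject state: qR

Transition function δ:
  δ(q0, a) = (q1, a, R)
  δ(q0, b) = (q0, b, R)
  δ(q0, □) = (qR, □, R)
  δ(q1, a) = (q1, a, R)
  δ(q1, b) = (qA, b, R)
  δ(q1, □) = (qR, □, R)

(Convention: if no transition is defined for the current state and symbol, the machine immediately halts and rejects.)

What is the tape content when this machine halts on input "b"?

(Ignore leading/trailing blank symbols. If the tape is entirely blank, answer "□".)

Execution trace:
Initial: [q0]b
Step 1: δ(q0, b) = (q0, b, R) → b[q0]□
Step 2: δ(q0, □) = (qR, □, R) → b□[qR]□

The machine reaches the reject state qR and halts.

Final tape (ignoring leading/trailing blanks): b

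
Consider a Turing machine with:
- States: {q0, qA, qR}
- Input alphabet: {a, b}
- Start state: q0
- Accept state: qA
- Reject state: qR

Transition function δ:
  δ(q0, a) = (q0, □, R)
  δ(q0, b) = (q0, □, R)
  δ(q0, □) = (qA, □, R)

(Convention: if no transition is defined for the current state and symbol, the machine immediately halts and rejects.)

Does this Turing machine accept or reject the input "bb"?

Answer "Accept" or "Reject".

Execution trace:
Initial: [q0]bb
Step 1: δ(q0, b) = (q0, □, R) → □[q0]b
Step 2: δ(q0, b) = (q0, □, R) → □□[q0]□
Step 3: δ(q0, □) = (qA, □, R) → □□□[qA]□

The machine reaches the accept state qA and halts.

Answer: Accept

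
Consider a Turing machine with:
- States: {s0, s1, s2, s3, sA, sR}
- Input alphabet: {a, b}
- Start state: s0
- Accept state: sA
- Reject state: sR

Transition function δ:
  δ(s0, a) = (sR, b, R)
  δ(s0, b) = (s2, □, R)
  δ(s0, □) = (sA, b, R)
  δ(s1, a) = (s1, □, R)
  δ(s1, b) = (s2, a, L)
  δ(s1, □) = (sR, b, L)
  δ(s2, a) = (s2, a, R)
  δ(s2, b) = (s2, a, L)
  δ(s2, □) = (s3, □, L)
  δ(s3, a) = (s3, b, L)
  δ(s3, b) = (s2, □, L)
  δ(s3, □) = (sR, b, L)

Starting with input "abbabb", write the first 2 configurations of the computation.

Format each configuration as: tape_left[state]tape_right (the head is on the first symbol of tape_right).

Transitions applied:
Step 1: δ(s0, a) = (sR, b, R)

The first 2 configurations are:
[s0]abbabb ⊢ b[sR]bbabb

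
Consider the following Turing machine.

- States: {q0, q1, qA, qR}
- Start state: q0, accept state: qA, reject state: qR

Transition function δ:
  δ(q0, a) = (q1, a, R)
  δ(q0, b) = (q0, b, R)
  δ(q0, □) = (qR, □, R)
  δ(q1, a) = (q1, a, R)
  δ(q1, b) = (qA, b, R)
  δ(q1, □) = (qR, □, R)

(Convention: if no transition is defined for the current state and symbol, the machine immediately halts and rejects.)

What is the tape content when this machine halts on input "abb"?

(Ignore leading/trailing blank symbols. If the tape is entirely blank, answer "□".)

Execution trace:
Initial: [q0]abb
Step 1: δ(q0, a) = (q1, a, R) → a[q1]bb
Step 2: δ(q1, b) = (qA, b, R) → ab[qA]b

The machine reaches the accept state qA and halts.

Final tape (ignoring leading/trailing blanks): abb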